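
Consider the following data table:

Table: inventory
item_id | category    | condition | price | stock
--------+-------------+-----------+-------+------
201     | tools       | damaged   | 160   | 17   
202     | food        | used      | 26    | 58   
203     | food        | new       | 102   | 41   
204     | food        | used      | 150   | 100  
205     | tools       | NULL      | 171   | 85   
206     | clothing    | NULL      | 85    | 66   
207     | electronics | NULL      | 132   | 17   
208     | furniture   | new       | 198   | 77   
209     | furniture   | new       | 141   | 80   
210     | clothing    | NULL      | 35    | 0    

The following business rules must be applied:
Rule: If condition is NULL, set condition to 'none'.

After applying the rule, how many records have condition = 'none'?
4

Step 1: Count records where condition IS NULL
Step 2: Found 4 records with NULL condition
Step 3: These records will have condition set to 'none'
Step 4: Records already having condition = 'none': 0
Step 5: Answer: 4 + 0 = 4 records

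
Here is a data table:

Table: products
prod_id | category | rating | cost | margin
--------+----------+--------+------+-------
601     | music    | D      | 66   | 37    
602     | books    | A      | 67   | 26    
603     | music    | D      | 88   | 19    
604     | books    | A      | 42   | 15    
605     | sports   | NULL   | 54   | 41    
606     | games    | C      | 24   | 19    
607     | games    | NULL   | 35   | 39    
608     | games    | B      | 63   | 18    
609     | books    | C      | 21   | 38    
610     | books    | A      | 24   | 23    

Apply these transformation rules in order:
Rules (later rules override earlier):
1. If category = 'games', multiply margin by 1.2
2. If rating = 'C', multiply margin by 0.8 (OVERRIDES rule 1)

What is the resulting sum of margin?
275.0

Step 1: Rule 2 takes priority for records with rating = 'C'
  - 2 records: 57 × 0.8 = 45.6
Step 2: Rule 1 applies to remaining records with category = 'games'
  - 2 records: 57 × 1.2 = 68.4
Step 3: Other records unchanged: 161
Step 4: Final sum = 45.6 + 68.4 + 161 = 275.0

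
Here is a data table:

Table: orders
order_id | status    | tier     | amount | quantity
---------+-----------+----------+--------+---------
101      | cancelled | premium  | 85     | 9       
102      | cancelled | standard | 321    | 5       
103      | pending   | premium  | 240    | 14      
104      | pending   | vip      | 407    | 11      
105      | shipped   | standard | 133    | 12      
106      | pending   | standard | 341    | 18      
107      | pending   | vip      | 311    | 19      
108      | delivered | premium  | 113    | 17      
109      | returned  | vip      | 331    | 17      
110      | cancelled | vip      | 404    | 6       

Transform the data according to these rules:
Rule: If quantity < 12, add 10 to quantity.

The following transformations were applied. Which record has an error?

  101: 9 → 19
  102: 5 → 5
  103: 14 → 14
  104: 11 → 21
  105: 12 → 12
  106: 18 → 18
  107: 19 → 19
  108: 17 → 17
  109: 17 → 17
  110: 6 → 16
Record 102 has an error. The correct transformed value should be 15, not 5.

Step 1: Check each record against the rule
Step 2: Record 102 has quantity = 5
Step 3: Since 5 < 12, the bonus should have been applied
Step 4: Correct value = 15, but claimed value = 5
Conclusion: Record 102 has the error.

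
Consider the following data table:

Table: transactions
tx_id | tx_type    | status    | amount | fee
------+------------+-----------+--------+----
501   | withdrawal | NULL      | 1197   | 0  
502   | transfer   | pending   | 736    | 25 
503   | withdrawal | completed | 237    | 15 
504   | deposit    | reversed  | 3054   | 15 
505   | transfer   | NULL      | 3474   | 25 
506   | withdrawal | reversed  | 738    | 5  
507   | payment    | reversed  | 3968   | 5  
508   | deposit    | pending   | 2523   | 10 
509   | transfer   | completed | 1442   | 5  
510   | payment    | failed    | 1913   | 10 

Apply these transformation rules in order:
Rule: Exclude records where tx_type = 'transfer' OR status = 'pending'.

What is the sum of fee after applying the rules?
50

Step 1: Find records where tx_type = 'transfer' OR status = 'pending'
Step 2: 4 records match, summing to 65
Step 3: Original sum: 115
Step 4: Remaining sum = 115 - 65 = 50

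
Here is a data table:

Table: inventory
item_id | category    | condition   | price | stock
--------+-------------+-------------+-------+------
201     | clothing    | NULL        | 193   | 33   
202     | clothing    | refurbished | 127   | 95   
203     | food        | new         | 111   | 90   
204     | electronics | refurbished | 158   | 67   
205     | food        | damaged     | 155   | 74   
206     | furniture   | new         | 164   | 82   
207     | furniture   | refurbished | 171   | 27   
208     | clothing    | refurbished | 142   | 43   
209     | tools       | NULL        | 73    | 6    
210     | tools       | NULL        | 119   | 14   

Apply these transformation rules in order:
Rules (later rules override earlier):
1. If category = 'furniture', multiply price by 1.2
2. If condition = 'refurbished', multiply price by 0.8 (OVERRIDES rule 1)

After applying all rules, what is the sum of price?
1326.2

Step 1: Rule 2 takes priority for records with condition = 'refurbished'
  - 4 records: 598 × 0.8 = 478.4
Step 2: Rule 1 applies to remaining records with category = 'furniture'
  - 1 records: 164 × 1.2 = 196.8
Step 3: Other records unchanged: 651
Step 4: Final sum = 478.4 + 196.8 + 651 = 1326.2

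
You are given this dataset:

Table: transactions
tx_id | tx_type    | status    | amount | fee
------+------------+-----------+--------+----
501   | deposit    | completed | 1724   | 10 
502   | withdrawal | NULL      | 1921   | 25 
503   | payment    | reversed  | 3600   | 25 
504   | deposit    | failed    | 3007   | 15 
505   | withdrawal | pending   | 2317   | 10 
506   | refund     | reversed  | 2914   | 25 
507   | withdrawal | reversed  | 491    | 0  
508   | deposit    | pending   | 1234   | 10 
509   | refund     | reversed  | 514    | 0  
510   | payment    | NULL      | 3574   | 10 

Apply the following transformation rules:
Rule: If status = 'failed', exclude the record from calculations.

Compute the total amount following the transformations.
18289

Step 1: Identify records where status = 'failed'
Step 2: The excluded records sum to 3007
Step 3: Original total amount = 21296
Step 4: Remaining total = 21296 - 3007 = 18289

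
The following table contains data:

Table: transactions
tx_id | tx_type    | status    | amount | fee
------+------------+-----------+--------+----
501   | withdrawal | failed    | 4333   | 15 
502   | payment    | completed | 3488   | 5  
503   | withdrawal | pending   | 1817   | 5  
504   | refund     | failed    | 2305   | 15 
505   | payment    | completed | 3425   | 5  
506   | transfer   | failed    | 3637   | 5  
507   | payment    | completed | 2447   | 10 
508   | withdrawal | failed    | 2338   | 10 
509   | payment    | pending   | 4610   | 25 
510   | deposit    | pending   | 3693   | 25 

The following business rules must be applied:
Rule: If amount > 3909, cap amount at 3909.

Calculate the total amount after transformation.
30968

Step 1: 2 records have amount > 3909
Step 2: These records originally summed to 8943
Step 3: After capping: 2 × 3909 = 7818
Step 4: Unaffected records sum: 23150
Step 5: Final sum = 7818 + 23150 = 30968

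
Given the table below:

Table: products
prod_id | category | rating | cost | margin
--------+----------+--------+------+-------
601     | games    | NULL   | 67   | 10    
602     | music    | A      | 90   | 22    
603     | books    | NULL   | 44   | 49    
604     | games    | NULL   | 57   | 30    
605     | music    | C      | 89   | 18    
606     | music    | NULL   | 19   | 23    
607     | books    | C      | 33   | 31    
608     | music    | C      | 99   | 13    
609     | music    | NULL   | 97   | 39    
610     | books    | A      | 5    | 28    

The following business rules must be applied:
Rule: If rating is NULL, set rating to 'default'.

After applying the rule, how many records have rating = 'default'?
5

Step 1: Count records where rating IS NULL
Step 2: Found 5 records with NULL rating
Step 3: These records will have rating set to 'default'
Step 4: Records already having rating = 'default': 0
Step 5: Answer: 5 + 0 = 5 records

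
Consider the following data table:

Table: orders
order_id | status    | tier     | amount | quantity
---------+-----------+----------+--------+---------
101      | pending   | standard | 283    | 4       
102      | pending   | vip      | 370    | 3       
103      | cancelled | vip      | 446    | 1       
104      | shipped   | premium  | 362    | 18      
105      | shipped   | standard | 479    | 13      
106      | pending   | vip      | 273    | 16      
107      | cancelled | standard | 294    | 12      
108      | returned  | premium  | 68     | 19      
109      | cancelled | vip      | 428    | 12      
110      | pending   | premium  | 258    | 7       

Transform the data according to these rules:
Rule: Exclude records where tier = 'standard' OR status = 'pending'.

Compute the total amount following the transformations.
1304

Step 1: Find records where tier = 'standard' OR status = 'pending'
Step 2: 6 records match, summing to 1957
Step 3: Original sum: 3261
Step 4: Remaining sum = 3261 - 1957 = 1304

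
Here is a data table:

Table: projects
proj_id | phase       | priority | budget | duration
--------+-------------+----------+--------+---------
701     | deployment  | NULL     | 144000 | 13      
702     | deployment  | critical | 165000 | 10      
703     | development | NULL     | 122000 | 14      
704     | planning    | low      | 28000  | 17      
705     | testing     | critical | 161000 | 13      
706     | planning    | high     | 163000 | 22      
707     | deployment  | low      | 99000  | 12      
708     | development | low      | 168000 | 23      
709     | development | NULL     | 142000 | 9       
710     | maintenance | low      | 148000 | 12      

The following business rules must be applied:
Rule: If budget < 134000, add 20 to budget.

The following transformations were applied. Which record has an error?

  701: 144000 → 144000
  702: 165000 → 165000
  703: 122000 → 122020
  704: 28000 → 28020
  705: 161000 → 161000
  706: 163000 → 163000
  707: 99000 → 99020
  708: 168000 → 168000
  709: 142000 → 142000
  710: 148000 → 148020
Record 710 has an error. The correct transformed value should be 148000, not 148020.

Step 1: Check each record against the rule
Step 2: Record 710 has budget = 148000
Step 3: Since 148000 >= 134000, the bonus should not have been applied
Step 4: Correct value = 148000, but claimed value = 148020
Conclusion: Record 710 has the error.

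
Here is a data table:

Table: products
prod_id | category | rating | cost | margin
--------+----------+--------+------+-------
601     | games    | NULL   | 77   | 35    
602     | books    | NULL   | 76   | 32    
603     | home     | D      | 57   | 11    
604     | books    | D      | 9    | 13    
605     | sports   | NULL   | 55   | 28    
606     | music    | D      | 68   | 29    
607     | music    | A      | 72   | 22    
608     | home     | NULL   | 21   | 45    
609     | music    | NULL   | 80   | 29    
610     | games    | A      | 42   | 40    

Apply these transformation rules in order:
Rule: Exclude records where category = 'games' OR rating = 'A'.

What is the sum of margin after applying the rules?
187

Step 1: Find records where category = 'games' OR rating = 'A'
Step 2: 3 records match, summing to 97
Step 3: Original sum: 284
Step 4: Remaining sum = 284 - 97 = 187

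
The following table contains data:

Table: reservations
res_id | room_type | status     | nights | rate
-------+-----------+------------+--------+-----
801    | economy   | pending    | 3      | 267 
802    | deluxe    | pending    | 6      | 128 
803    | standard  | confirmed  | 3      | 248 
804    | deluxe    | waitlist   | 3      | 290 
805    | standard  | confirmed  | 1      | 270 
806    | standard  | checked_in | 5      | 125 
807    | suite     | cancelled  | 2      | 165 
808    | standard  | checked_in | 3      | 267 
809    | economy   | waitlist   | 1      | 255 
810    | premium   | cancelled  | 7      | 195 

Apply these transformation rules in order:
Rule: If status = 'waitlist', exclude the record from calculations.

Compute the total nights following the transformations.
30

Step 1: Identify records where status = 'waitlist'
Step 2: The excluded records sum to 4
Step 3: Original total nights = 34
Step 4: Remaining total = 34 - 4 = 30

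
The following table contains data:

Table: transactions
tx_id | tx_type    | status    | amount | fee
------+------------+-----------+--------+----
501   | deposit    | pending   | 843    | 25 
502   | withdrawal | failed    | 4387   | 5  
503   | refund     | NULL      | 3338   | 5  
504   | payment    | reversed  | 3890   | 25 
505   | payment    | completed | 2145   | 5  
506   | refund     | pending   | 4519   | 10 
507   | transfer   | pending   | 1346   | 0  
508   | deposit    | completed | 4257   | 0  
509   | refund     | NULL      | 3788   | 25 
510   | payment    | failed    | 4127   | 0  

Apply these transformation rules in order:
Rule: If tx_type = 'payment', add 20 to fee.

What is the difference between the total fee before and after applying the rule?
60

Step 1: Original sum of fee = 100
Step 2: 3 records have tx_type = 'payment'
Step 3: Each affected record changes by 20
Step 4: Total change = 3 × 20 = 60
Step 5: New sum = 100 + 60 = 160
Step 6: Difference = |160 - 100| = 60
        (Sum increased by 60)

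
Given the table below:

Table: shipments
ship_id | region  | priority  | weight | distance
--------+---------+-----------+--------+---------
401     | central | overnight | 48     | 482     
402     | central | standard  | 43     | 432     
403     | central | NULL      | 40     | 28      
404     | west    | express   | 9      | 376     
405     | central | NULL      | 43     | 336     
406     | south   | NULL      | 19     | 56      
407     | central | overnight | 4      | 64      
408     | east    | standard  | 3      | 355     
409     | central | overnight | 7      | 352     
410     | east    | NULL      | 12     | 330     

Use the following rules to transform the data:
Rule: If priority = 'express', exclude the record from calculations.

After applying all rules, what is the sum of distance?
2435

Step 1: Identify records where priority = 'express'
Step 2: The excluded records sum to 376
Step 3: Original total distance = 2811
Step 4: Remaining total = 2811 - 376 = 2435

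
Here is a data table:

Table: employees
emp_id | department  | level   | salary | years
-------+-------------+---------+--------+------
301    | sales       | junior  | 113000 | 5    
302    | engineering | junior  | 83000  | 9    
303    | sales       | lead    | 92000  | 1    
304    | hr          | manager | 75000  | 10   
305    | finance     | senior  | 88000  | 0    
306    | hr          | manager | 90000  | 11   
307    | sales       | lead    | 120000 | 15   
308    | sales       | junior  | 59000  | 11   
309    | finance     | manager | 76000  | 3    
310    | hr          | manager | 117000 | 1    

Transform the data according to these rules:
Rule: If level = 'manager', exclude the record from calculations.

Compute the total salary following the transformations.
555000

Step 1: Identify records where level = 'manager'
Step 2: The excluded records sum to 358000
Step 3: Original total salary = 913000
Step 4: Remaining total = 913000 - 358000 = 555000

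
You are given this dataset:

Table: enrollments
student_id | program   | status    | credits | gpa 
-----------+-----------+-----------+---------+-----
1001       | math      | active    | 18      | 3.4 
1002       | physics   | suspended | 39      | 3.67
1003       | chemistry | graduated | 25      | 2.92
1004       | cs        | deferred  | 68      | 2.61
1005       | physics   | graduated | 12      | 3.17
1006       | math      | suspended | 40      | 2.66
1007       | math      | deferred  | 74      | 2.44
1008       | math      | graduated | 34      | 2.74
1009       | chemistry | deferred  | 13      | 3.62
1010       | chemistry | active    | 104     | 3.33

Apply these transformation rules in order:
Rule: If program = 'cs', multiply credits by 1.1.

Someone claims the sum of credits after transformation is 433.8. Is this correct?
Yes, the result is correct.

Step 1: Calculate the correct sum after transformation
Step 2: Apply multiplier 1.1 to records where program = 'cs'
Step 3: Correct result = 433.8
Step 4: Claimed result = 433.8
Step 5: 433.8 = 433.8 ✓
Conclusion: The claimed result is correct.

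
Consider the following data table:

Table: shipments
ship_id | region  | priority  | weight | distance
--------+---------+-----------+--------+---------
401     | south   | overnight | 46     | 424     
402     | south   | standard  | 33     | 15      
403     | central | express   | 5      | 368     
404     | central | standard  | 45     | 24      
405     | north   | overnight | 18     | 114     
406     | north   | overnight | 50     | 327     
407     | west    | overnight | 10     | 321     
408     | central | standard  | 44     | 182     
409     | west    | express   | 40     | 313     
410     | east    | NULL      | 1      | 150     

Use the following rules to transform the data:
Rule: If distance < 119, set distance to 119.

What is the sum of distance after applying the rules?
2442

Step 1: 3 records have distance < 119
Step 2: These records originally summed to 153
Step 3: After setting to minimum: 3 × 119 = 357
Step 4: Unaffected records sum: 2085
Step 5: Final sum = 357 + 2085 = 2442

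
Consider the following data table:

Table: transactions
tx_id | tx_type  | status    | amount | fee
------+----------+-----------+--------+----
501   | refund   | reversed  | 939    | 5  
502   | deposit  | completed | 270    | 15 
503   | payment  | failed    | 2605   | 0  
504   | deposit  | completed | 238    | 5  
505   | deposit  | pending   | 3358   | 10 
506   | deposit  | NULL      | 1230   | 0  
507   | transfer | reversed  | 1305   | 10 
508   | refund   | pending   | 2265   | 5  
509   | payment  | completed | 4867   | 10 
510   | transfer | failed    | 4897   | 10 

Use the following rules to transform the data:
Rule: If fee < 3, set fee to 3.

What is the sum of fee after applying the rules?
76

Step 1: 2 records have fee < 3
Step 2: These records originally summed to 0
Step 3: After setting to minimum: 2 × 3 = 6
Step 4: Unaffected records sum: 70
Step 5: Final sum = 6 + 70 = 76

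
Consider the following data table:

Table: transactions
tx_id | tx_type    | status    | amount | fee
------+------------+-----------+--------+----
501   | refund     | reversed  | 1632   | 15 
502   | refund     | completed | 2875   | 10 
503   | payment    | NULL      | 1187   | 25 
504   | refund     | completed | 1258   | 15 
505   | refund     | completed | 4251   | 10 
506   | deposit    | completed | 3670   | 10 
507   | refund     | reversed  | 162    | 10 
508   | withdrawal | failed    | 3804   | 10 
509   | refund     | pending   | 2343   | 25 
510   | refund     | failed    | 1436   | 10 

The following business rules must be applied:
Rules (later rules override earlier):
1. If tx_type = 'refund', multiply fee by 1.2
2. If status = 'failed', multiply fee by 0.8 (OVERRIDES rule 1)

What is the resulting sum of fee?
153.0

Step 1: Rule 2 takes priority for records with status = 'failed'
  - 2 records: 20 × 0.8 = 16.0
Step 2: Rule 1 applies to remaining records with tx_type = 'refund'
  - 6 records: 85 × 1.2 = 102.0
Step 3: Other records unchanged: 35
Step 4: Final sum = 16.0 + 102.0 + 35 = 153.0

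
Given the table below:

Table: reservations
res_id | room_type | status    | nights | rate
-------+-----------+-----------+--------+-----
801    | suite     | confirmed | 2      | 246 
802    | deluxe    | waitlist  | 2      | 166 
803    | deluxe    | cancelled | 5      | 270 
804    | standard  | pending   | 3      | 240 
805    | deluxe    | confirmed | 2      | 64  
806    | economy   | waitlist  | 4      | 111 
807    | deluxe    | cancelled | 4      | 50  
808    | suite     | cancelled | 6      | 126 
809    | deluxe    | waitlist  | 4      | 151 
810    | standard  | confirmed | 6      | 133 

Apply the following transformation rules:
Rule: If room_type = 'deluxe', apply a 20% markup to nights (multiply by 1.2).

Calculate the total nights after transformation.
41.4

Step 1: Records with room_type = 'deluxe' have total nights = 17
Step 2: Apply multiplier: 17 × 1.2 = 20.4
Step 3: Other records total: 21
Step 4: Final sum = 20.4 + 21 = 41.4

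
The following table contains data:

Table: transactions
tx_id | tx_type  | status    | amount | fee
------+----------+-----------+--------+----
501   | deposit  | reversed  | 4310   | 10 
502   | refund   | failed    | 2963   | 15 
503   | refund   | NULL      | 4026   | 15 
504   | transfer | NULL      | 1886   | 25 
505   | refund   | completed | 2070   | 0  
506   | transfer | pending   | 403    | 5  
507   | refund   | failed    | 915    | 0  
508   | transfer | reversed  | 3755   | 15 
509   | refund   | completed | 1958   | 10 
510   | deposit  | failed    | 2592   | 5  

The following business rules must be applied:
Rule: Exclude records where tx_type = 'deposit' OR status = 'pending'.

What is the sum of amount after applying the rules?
17573

Step 1: Find records where tx_type = 'deposit' OR status = 'pending'
Step 2: 3 records match, summing to 7305
Step 3: Original sum: 24878
Step 4: Remaining sum = 24878 - 7305 = 17573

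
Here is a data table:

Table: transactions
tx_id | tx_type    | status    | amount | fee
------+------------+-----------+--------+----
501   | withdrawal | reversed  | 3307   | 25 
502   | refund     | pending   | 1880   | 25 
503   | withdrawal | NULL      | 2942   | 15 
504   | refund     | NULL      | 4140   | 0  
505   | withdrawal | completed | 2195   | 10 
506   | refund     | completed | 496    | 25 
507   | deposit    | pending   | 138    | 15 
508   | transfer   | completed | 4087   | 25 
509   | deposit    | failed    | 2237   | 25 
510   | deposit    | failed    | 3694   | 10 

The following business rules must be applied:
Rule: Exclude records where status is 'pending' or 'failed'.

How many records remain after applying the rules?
6

Step 1: Count records to exclude
  - 2 (pending) + 2 (failed) = 4 records
Step 2: Total records: 10
Step 3: Remaining = 10 - 4 = 6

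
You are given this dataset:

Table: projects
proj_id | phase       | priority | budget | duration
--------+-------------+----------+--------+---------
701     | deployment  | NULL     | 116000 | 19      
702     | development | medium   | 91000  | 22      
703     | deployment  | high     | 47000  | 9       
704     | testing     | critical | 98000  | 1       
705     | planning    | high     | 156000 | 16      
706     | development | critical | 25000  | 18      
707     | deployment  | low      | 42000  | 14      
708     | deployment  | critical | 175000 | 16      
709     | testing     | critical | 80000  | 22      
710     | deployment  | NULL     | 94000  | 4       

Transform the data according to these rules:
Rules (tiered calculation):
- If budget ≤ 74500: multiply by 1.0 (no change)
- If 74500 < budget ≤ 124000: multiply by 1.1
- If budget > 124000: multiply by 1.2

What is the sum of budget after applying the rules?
1038100.0

Step 1: Tier 1 (budget ≤ 74500): 3 records, sum = 114000 × 1.0 = 114000.0
Step 2: Tier 2 (74500 < budget ≤ 124000): 5 records, sum = 479000 × 1.1 = 526900.0
Step 3: Tier 3 (budget > 124000): 2 records, sum = 331000 × 1.2 = 397200.0
Step 4: Final sum = 114000.0 + 526900.0 + 397200.0 = 1038100.0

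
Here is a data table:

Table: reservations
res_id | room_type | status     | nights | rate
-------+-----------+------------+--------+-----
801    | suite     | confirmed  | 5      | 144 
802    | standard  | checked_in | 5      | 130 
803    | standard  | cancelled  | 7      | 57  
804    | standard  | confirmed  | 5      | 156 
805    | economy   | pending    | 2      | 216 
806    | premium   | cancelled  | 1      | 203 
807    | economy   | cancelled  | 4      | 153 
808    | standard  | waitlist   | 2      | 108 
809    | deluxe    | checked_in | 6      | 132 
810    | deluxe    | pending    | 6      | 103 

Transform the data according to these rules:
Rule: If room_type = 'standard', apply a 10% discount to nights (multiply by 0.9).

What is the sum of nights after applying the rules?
41.1

Step 1: Records with room_type = 'standard' have total nights = 19
Step 2: Apply multiplier: 19 × 0.9 = 17.1
Step 3: Other records total: 24
Step 4: Final sum = 17.1 + 24 = 41.1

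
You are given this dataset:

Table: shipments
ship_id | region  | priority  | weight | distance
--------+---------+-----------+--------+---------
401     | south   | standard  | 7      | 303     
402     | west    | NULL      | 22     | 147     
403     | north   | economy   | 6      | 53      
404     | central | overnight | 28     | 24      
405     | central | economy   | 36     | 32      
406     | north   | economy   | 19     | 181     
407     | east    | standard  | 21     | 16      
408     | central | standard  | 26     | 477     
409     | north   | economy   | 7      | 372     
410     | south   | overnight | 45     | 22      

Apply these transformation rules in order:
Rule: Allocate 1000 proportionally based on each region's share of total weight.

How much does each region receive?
central: 414.75, east: 96.77, north: 147.47, south: 239.63, west: 101.38

Step 1: Calculate total weight = 217
Step 2: Calculate each region's proportion:
  central: 90/217 = 41.47% → 414.75
  east: 21/217 = 9.68% → 96.77
  north: 32/217 = 14.75% → 147.47
  south: 52/217 = 23.96% → 239.63
  west: 22/217 = 10.14% → 101.38
Step 3: Verify: sum of allocations ≈ 1000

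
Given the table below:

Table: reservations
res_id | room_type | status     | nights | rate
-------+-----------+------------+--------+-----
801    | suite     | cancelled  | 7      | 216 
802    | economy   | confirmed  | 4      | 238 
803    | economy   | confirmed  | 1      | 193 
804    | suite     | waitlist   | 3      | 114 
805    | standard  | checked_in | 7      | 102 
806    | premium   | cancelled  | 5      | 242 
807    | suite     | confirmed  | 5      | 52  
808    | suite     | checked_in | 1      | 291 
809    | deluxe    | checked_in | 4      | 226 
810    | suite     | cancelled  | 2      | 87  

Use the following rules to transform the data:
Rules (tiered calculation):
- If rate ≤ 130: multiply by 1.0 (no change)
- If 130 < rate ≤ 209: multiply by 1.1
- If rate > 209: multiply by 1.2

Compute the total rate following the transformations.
2022.9

Step 1: Tier 1 (rate ≤ 130): 4 records, sum = 355 × 1.0 = 355.0
Step 2: Tier 2 (130 < rate ≤ 209): 1 records, sum = 193 × 1.1 = 212.3
Step 3: Tier 3 (rate > 209): 5 records, sum = 1213 × 1.2 = 1455.6
Step 4: Final sum = 355.0 + 212.3 + 1455.6 = 2022.9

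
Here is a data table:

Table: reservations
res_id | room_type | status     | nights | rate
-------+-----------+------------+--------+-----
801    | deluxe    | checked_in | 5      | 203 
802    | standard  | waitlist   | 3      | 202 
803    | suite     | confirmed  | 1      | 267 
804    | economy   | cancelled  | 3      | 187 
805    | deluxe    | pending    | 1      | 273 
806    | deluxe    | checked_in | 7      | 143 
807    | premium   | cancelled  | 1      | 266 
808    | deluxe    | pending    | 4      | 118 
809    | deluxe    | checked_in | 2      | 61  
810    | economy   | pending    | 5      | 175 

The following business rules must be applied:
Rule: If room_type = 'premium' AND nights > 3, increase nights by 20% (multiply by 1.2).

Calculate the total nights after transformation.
32

Step 1: Find records where room_type = 'premium' AND nights > 3
Step 2: 0 records match, summing to 0
Step 3: After multiplier: 0 × 1.2 = 0.0
Step 4: Unaffected records sum: 32
Step 5: Final sum = 0.0 + 32 = 32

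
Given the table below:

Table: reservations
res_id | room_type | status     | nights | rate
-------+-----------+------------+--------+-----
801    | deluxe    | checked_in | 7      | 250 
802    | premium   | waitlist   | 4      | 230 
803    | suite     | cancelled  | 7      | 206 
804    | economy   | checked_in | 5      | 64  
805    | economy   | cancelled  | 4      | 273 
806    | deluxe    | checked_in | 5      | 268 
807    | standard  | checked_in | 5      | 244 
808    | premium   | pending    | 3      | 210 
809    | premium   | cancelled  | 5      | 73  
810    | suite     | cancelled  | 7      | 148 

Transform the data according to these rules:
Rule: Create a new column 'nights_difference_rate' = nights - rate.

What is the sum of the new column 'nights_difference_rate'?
-1914

Step 1: For each record, compute nights - rate
Example calculations:
  7 - 250 = -243
  4 - 230 = -226
  7 - 206 = -199
  ...
Step 2: Sum all derived values
Step 3: Total = -1914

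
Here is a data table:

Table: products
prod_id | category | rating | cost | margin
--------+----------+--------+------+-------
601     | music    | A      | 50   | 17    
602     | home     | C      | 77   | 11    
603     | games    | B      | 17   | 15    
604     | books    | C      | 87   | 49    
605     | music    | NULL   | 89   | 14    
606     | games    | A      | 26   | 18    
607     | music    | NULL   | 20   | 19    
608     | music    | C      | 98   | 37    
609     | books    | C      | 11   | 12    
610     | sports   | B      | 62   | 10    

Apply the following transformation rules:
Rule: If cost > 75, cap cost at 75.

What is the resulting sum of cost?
486

Step 1: 4 records have cost > 75
Step 2: These records originally summed to 351
Step 3: After capping: 4 × 75 = 300
Step 4: Unaffected records sum: 186
Step 5: Final sum = 300 + 186 = 486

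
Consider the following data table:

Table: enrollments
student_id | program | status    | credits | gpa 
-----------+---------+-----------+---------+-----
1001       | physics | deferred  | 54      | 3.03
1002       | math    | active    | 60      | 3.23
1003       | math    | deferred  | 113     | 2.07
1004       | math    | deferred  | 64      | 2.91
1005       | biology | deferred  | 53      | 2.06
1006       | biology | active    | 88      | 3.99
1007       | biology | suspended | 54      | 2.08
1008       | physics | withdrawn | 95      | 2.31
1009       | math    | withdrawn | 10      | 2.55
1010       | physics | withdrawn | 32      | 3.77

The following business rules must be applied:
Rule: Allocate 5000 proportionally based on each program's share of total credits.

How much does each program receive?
biology: 1565.01, math: 1982.34, physics: 1452.65

Step 1: Calculate total credits = 623
Step 2: Calculate each program's proportion:
  biology: 195/623 = 31.30% → 1565.01
  math: 247/623 = 39.65% → 1982.34
  physics: 181/623 = 29.05% → 1452.65
Step 3: Verify: sum of allocations ≈ 5000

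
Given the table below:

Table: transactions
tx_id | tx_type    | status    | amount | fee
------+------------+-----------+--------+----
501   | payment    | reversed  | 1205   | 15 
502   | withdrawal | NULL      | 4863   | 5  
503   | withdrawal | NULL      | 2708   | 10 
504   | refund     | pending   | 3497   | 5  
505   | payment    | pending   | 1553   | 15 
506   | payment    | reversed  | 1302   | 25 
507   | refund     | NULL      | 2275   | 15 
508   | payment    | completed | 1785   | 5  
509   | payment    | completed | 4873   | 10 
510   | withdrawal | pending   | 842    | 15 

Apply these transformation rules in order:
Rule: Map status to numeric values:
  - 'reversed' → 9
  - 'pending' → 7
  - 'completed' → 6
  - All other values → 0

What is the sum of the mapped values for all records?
51

Step 1: Apply mapping to each record
Step 2: Count by status:
  'reversed': 2 records × 9 = 18
  'pending': 3 records × 7 = 21
  'completed': 2 records × 6 = 12
Step 3: Sum all mapped values = 51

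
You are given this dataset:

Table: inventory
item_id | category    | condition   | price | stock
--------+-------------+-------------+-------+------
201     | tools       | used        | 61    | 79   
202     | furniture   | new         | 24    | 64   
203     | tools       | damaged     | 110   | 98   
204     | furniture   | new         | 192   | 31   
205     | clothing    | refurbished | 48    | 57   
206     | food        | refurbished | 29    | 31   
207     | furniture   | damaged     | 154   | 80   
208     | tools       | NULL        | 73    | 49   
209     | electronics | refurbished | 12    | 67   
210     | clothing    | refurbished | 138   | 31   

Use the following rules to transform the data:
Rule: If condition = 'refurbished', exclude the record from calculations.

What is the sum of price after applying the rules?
614

Step 1: Identify records where condition = 'refurbished'
Step 2: The excluded records sum to 227
Step 3: Original total price = 841
Step 4: Remaining total = 841 - 227 = 614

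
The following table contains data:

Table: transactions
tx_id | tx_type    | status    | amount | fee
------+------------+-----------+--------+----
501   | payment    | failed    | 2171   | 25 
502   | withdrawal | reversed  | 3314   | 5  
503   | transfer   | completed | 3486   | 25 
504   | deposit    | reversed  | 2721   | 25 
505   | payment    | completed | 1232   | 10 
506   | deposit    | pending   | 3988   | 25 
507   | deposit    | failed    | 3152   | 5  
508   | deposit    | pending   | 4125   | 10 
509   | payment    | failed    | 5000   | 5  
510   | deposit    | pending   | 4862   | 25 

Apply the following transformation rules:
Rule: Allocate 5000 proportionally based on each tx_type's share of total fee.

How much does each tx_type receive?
deposit: 2812.5, payment: 1250.0, transfer: 781.25, withdrawal: 156.25

Step 1: Calculate total fee = 160
Step 2: Calculate each tx_type's proportion:
  deposit: 90/160 = 56.25% → 2812.5
  payment: 40/160 = 25.00% → 1250.0
  transfer: 25/160 = 15.62% → 781.25
  withdrawal: 5/160 = 3.12% → 156.25
Step 3: Verify: sum of allocations ≈ 5000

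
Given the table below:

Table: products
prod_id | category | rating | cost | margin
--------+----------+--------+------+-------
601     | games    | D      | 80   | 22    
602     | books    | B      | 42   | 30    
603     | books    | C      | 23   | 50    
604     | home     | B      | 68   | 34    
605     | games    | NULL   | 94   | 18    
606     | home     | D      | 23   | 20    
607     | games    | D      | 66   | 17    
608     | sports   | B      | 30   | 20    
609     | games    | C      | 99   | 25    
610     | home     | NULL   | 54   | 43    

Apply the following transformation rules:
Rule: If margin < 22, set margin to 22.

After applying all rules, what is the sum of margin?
292

Step 1: 4 records have margin < 22
Step 2: These records originally summed to 75
Step 3: After setting to minimum: 4 × 22 = 88
Step 4: Unaffected records sum: 204
Step 5: Final sum = 88 + 204 = 292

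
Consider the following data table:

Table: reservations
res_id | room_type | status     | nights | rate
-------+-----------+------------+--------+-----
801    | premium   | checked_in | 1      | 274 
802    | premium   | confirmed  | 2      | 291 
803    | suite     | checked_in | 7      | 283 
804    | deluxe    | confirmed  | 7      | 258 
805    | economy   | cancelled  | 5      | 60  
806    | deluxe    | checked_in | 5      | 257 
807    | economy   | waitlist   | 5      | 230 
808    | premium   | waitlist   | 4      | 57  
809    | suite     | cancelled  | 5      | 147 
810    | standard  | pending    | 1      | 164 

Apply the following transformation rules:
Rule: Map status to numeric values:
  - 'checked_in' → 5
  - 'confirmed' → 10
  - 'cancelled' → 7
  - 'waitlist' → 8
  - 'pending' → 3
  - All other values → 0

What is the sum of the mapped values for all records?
68

Step 1: Apply mapping to each record
Step 2: Count by status:
  'checked_in': 3 records × 5 = 15
  'confirmed': 2 records × 10 = 20
  'cancelled': 2 records × 7 = 14
  'waitlist': 2 records × 8 = 16
  'pending': 1 records × 3 = 3
Step 3: Sum all mapped values = 68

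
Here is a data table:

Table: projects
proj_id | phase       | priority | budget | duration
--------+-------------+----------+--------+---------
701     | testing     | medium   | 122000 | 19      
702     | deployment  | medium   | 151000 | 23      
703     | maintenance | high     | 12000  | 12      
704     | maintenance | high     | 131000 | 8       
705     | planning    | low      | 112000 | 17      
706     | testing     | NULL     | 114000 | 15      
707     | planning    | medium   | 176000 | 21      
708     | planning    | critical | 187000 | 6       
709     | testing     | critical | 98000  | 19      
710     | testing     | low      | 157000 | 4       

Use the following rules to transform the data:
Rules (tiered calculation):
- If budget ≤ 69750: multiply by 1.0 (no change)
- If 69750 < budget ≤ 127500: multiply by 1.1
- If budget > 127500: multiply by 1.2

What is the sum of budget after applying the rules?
1465000.0

Step 1: Tier 1 (budget ≤ 69750): 1 records, sum = 12000 × 1.0 = 12000.0
Step 2: Tier 2 (69750 < budget ≤ 127500): 4 records, sum = 446000 × 1.1 = 490600.0
Step 3: Tier 3 (budget > 127500): 5 records, sum = 802000 × 1.2 = 962400.0
Step 4: Final sum = 12000.0 + 490600.0 + 962400.0 = 1465000.0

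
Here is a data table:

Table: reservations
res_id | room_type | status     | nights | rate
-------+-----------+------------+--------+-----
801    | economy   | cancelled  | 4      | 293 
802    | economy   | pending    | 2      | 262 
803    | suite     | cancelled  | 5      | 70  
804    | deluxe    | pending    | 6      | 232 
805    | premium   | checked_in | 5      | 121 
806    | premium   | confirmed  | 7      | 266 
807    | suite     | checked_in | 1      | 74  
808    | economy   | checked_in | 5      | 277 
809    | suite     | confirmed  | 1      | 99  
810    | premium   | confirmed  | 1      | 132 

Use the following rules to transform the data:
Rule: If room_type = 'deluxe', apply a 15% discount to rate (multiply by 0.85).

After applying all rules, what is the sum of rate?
1791.2

Step 1: Records with room_type = 'deluxe' have total rate = 232
Step 2: Apply multiplier: 232 × 0.85 = 197.2
Step 3: Other records total: 1594
Step 4: Final sum = 197.2 + 1594 = 1791.2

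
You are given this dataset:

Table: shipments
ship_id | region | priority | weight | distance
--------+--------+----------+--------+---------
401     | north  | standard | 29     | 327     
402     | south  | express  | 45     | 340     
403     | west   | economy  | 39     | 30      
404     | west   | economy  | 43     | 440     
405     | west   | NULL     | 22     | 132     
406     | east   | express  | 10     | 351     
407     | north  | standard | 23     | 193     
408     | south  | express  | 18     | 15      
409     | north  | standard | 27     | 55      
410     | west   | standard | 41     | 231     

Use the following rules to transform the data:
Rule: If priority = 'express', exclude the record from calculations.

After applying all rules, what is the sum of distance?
1408

Step 1: Identify records where priority = 'express'
Step 2: The excluded records sum to 706
Step 3: Original total distance = 2114
Step 4: Remaining total = 2114 - 706 = 1408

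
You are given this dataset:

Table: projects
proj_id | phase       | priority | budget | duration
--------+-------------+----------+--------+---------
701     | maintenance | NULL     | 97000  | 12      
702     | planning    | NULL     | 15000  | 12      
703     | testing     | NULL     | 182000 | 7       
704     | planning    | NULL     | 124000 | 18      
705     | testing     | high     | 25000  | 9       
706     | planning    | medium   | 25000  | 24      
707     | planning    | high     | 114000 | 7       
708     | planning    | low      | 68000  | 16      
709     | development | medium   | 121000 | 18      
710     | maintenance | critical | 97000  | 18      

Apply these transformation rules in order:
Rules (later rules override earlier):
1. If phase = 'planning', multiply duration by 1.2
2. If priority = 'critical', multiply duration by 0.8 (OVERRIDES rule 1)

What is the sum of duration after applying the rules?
152.8

Step 1: Rule 2 takes priority for records with priority = 'critical'
  - 1 records: 18 × 0.8 = 14.4
Step 2: Rule 1 applies to remaining records with phase = 'planning'
  - 5 records: 77 × 1.2 = 92.4
Step 3: Other records unchanged: 46
Step 4: Final sum = 14.4 + 92.4 + 46 = 152.8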